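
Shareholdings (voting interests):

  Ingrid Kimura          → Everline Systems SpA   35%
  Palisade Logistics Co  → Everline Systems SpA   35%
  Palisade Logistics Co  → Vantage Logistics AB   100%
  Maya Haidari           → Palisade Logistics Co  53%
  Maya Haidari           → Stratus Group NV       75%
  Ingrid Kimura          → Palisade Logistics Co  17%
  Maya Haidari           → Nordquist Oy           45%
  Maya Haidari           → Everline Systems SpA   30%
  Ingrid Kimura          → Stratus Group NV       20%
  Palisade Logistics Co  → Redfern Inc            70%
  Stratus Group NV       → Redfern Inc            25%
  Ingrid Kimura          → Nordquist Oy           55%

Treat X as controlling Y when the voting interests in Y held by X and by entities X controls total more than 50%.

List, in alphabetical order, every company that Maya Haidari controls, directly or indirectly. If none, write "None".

Maya holds 53% of Palisade, so Maya controls Palisade.
Maya holds 75% of Stratus, so Maya controls Stratus.
Stratus and Palisade together hold 25% + 70% = 95% of Redfern, so Maya controls Redfern.
Maya and Palisade together hold 30% + 35% = 65% of Everline, so Maya controls Everline.
Palisade holds 100% of Vantage, so Maya controls Vantage.
No other company's threshold is met.

Everline Systems SpA, Palisade Logistics Co, Redfern Inc, Stratus Group NV, Vantage Logistics AB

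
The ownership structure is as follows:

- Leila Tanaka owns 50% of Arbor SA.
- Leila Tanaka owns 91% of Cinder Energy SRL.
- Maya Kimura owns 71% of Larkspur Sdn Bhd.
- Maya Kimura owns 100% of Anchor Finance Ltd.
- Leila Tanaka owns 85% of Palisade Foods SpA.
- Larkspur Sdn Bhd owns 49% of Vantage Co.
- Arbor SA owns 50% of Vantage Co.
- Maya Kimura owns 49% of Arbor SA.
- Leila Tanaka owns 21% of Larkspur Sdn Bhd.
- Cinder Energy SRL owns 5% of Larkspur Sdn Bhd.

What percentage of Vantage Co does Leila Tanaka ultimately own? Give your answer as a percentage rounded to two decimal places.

Leila reaches Vantage along 3 paths.
Via Cinder → Larkspur: 91% × 5% × 49% = 2.2295%.
Via Larkspur: 21% × 49% = 10.29%.
Via Arbor: 50% × 50% = 25%.
Total: 2.2295% + 10.29% + 25% = 37.5195%.
Rounded: 37.52%.

37.52%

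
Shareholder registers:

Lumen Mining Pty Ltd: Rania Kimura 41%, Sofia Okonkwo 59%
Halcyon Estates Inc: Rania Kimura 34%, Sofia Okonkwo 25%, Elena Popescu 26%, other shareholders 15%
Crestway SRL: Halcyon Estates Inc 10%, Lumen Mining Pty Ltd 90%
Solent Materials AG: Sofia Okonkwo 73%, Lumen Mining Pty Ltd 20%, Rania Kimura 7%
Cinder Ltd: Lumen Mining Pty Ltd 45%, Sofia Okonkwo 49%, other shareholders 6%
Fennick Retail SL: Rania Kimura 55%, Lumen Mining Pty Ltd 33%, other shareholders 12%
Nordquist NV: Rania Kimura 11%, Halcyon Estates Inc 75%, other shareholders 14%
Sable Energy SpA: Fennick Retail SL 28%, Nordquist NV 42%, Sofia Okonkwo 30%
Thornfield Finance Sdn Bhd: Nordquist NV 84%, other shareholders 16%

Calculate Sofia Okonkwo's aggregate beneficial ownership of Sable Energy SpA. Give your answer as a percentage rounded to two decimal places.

Sofia reaches Sable along 3 paths.
Via Lumen → Fennick: 59% × 33% × 28% = 5.4516%.
Via Halcyon → Nordquist: 25% × 75% × 42% = 7.875%.
Direct stake: 30% = 30%.
Total: 5.4516% + 7.875% + 30% = 43.3266%.
Rounded: 43.33%.

43.33%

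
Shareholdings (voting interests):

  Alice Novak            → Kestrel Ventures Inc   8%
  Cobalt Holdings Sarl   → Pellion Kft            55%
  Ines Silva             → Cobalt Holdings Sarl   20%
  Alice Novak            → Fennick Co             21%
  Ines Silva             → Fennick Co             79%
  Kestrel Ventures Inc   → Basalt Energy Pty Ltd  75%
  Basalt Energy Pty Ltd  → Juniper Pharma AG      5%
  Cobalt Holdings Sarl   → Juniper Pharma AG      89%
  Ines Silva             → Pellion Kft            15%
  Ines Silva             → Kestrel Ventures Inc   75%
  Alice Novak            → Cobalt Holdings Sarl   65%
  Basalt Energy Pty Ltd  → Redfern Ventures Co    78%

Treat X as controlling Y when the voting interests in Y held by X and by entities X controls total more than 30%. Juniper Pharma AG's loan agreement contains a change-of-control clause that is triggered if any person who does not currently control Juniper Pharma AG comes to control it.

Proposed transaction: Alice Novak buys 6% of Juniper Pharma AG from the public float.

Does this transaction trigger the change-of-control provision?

No

The purchase changes only Alice's holdings, so Alice is the only person who could newly come to control Juniper.
Alice holds 65% of Cobalt, so Alice controls Cobalt.
Cobalt holds 89% of Juniper, so Alice controls Juniper.
So Alice already controls Juniper before the transaction.
After the purchase, Alice holds 6% of Juniper directly.
Alice controlled Juniper already, so this is not a new person acquiring control; every other person's position is unchanged or reduced.
No new person acquires control, so the clause is not triggered.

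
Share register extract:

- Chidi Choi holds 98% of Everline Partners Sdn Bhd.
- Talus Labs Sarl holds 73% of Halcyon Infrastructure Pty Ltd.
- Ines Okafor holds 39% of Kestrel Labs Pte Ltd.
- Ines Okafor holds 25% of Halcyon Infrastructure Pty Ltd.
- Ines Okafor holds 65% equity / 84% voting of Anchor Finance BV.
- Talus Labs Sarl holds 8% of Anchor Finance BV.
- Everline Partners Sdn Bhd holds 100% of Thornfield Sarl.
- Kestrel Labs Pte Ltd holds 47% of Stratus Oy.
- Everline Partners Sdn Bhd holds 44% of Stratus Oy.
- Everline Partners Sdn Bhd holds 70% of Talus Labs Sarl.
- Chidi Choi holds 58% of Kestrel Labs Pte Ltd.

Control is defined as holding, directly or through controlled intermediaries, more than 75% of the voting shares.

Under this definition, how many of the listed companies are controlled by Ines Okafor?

1

Ines holds 84% of Anchor, so Ines controls Anchor.
No other company's threshold is met.
Ines controls 1 company.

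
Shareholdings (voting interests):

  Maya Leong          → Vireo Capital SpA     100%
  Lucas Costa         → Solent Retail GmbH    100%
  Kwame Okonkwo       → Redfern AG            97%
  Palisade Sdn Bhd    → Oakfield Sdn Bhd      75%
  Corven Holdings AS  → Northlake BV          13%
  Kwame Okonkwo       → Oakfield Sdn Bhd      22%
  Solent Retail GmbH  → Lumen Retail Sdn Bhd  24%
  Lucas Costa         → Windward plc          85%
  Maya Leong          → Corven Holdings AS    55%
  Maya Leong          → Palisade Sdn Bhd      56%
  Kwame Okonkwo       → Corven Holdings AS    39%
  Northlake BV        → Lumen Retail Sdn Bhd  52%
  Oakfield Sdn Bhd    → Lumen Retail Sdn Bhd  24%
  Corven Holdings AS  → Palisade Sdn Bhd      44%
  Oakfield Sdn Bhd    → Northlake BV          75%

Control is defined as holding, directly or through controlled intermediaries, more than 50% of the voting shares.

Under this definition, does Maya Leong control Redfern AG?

Maya holds 55% of Corven, so Maya controls Corven.
Maya holds 100% of Vireo, so Maya controls Vireo.
Maya and Corven together hold 56% + 44% = 100% of Palisade, so Maya controls Palisade.
Palisade holds 75% of Oakfield, so Maya controls Oakfield.
Corven and Oakfield together hold 13% + 75% = 88% of Northlake, so Maya controls Northlake.
Oakfield and Northlake together hold 24% + 52% = 76% of Lumen, so Maya controls Lumen.
Neither Maya nor any entity Maya controls holds any voting interest in Redfern.
So Maya does not control Redfern.

No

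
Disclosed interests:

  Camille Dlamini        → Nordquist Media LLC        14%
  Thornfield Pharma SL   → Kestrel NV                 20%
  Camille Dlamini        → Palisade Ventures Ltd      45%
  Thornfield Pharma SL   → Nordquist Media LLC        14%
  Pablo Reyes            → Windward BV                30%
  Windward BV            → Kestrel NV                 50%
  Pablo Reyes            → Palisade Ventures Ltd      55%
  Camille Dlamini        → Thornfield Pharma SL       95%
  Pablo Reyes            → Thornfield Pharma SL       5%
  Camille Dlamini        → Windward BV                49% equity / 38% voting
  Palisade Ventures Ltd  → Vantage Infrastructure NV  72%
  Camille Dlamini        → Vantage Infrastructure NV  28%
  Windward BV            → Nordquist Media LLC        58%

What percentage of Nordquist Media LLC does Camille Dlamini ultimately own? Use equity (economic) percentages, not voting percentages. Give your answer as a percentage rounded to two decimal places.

Camille reaches Nordquist along 3 paths.
Direct stake: 14% = 14%.
Via Windward: 49% × 58% = 28.42%.
Via Thornfield: 95% × 14% = 13.3%.
Total: 14% + 28.42% + 13.3% = 55.72%.

55.72%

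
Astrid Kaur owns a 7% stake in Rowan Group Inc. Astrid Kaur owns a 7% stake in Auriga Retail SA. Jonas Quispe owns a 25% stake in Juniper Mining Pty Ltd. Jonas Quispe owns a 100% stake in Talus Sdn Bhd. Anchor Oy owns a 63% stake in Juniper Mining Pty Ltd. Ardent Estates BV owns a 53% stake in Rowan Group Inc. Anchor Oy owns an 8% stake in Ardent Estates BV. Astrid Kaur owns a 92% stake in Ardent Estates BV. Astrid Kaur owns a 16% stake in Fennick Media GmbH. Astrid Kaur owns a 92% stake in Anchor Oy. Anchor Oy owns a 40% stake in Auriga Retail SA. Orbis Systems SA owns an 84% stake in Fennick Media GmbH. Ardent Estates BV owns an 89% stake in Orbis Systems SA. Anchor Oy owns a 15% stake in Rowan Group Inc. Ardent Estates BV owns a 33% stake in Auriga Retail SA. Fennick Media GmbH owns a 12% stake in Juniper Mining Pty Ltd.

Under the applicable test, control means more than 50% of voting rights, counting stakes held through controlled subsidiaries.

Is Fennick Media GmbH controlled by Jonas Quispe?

No

Jonas holds 100% of Talus, so Jonas controls Talus.
Neither Jonas nor any entity Jonas controls holds any voting interest in Fennick.
So Jonas does not control Fennick.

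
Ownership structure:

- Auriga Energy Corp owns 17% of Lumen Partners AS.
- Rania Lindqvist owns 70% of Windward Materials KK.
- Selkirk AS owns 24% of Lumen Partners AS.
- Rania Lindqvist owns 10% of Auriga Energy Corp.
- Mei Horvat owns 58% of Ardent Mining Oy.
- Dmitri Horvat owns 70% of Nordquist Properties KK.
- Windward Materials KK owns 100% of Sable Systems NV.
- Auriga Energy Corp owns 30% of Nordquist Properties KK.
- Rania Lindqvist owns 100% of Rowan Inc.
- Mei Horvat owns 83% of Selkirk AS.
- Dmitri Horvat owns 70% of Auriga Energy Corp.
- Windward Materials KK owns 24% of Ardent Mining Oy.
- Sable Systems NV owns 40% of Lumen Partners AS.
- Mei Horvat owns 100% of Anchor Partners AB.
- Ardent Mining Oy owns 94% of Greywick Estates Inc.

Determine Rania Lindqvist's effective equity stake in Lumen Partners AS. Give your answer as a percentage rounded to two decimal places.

Rania reaches Lumen along 2 paths.
Via Auriga: 10% × 17% = 1.7%.
Via Windward → Sable: 70% × 100% × 40% = 28%.
Total: 1.7% + 28% = 29.7%.
Rounded: 29.70%.

29.70%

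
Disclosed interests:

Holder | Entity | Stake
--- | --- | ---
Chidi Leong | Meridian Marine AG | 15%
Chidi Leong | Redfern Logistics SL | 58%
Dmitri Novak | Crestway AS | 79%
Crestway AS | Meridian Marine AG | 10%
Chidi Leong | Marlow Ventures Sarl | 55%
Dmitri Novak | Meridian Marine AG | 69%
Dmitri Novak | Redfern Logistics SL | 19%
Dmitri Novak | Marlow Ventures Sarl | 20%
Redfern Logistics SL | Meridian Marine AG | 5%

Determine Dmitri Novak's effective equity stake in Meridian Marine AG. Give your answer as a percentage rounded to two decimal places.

77.85%

Dmitri reaches Meridian along 3 paths.
Via Redfern: 19% × 5% = 0.95%.
Direct stake: 69% = 69%.
Via Crestway: 79% × 10% = 7.9%.
Total: 0.95% + 69% + 7.9% = 77.85%.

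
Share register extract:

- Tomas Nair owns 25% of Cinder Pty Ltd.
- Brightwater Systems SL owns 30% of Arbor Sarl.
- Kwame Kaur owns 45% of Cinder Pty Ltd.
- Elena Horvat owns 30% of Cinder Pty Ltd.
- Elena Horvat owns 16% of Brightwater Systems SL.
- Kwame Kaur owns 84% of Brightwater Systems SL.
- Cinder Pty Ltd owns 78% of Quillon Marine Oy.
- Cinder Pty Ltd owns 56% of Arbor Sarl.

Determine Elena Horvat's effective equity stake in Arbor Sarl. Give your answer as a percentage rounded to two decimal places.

Elena reaches Arbor along 2 paths.
Via Brightwater: 16% × 30% = 4.8%.
Via Cinder: 30% × 56% = 16.8%.
Total: 4.8% + 16.8% = 21.6%.
Rounded: 21.60%.

21.60%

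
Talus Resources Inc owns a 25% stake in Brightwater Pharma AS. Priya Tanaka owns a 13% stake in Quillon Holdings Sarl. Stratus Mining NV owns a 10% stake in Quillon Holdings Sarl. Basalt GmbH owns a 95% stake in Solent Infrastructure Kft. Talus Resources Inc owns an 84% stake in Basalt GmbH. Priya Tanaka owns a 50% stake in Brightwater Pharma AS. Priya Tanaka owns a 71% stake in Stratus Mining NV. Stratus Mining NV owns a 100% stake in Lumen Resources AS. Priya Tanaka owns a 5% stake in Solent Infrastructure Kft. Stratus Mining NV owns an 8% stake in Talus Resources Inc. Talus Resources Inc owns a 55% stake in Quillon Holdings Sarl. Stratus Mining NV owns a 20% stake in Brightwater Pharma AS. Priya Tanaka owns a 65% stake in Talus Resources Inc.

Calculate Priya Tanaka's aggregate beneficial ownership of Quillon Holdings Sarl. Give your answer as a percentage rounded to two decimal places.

Priya reaches Quillon along 4 paths.
Via Stratus: 71% × 10% = 7.1%.
Via Talus: 65% × 55% = 35.75%.
Via Stratus → Talus: 71% × 8% × 55% = 3.124%.
Direct stake: 13% = 13%.
Total: 7.1% + 35.75% + 3.124% + 13% = 58.974%.
Rounded: 58.97%.

58.97%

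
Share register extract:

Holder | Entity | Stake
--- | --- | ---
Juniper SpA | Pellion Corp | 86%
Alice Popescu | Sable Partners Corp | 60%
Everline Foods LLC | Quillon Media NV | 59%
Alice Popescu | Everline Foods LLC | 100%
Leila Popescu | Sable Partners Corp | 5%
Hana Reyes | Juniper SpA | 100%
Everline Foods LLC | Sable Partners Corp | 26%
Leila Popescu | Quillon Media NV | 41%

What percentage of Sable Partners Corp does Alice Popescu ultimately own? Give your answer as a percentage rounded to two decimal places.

Alice reaches Sable along 2 paths.
Via Everline: 100% × 26% = 26%.
Direct stake: 60% = 60%.
Total: 26% + 60% = 86%.
Rounded: 86.00%.

86.00%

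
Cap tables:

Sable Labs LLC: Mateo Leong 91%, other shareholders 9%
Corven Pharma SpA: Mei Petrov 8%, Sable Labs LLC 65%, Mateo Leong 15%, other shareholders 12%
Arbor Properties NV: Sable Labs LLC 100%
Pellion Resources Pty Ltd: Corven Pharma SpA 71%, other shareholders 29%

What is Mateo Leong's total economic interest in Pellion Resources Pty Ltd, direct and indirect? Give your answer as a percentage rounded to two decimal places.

Mateo reaches Pellion along 2 paths.
Via Sable → Corven: 91% × 65% × 71% = 41.9965%.
Via Corven: 15% × 71% = 10.65%.
Total: 41.9965% + 10.65% = 52.6465%.
Rounded: 52.65%.

52.65%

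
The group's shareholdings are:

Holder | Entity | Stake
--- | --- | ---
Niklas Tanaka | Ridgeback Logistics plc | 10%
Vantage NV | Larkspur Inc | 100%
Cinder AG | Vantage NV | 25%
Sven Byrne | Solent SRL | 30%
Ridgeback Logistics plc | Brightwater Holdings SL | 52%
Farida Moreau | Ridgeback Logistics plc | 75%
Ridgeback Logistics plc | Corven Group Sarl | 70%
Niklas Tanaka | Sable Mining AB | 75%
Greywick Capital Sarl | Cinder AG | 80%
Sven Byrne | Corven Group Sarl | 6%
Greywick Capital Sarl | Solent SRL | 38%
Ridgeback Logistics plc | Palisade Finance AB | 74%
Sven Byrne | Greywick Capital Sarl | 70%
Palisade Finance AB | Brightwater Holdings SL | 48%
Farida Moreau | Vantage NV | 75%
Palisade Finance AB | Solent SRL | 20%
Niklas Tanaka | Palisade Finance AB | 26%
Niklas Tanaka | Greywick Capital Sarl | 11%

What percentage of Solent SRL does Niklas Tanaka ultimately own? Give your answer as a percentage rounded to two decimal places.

10.86%

Niklas reaches Solent along 3 paths.
Via Palisade: 26% × 20% = 5.2%.
Via Ridgeback → Palisade: 10% × 74% × 20% = 1.48%.
Via Greywick: 11% × 38% = 4.18%.
Total: 5.2% + 1.48% + 4.18% = 10.86%.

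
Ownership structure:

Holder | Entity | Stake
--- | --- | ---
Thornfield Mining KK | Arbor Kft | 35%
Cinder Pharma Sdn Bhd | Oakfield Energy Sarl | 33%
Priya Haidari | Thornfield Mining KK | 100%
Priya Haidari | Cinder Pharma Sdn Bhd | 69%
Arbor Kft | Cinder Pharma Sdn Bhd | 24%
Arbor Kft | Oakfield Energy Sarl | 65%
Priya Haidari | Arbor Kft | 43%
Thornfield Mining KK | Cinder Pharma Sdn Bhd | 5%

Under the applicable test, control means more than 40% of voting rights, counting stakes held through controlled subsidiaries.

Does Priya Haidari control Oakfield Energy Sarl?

Priya holds 100% of Thornfield, so Priya controls Thornfield.
Priya and Thornfield together hold 43% + 35% = 78% of Arbor, so Priya controls Arbor.
Priya and Arbor and Thornfield together hold 69% + 24% + 5% = 98% of Cinder, so Priya controls Cinder.
Arbor and Cinder together hold 65% + 33% = 98% of Oakfield, so Priya controls Oakfield.

Yes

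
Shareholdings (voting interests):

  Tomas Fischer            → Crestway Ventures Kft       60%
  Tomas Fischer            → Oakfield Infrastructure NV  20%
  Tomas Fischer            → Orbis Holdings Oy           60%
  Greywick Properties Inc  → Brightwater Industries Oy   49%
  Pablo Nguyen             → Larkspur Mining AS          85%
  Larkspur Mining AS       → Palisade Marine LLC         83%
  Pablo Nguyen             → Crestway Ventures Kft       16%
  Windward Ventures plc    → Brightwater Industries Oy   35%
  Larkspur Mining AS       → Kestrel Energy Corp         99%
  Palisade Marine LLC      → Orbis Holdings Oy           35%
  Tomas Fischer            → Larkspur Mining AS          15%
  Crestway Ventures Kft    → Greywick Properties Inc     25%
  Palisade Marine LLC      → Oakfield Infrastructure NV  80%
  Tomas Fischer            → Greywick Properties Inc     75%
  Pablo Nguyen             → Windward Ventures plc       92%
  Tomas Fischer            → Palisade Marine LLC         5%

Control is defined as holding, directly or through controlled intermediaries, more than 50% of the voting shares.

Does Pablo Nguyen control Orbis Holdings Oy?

No

Pablo holds 85% of Larkspur, so Pablo controls Larkspur.
Pablo holds 92% of Windward, so Pablo controls Windward.
Larkspur holds 99% of Kestrel, so Pablo controls Kestrel.
Larkspur holds 83% of Palisade, so Pablo controls Palisade.
Palisade holds 80% of Oakfield, so Pablo controls Oakfield.
In Orbis, Pablo's side holds only 35%, not > 50%.
So Pablo does not control Orbis.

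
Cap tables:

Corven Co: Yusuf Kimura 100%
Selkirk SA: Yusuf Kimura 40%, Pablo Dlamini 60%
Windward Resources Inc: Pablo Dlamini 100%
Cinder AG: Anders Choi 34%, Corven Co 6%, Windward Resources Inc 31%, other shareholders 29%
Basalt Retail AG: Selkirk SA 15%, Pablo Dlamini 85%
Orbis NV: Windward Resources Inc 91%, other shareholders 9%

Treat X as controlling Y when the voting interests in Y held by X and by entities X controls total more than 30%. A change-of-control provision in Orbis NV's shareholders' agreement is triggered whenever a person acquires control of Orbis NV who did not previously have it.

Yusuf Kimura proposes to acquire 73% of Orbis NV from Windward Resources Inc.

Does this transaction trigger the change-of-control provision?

Yes

The purchase adds only to Yusuf's holdings (Windward's stake shrinks), so Yusuf is the only person who could newly come to control Orbis.
Yusuf holds 100% of Corven, so Yusuf controls Corven.
Yusuf holds 40% of Selkirk, so Yusuf controls Selkirk.
Neither Yusuf nor any entity Yusuf controls holds any voting interest in Orbis.
So before the transaction, Yusuf does not control Orbis.
After the purchase, Yusuf holds 73% of Orbis directly, and Windward's stake falls to 18%.
Yusuf holds 73% of Orbis, so Yusuf controls Orbis.
Yusuf did not control Orbis before and does after, so the clause is triggered.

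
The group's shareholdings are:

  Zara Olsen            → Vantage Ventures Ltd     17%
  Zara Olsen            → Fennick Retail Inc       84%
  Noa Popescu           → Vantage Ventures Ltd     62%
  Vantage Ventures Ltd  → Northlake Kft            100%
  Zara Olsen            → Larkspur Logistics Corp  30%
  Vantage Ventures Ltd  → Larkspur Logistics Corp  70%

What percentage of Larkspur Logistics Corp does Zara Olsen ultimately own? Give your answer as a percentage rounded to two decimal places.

Zara reaches Larkspur along 2 paths.
Via Vantage: 17% × 70% = 11.9%.
Direct stake: 30% = 30%.
Total: 11.9% + 30% = 41.9%.
Rounded: 41.90%.

41.90%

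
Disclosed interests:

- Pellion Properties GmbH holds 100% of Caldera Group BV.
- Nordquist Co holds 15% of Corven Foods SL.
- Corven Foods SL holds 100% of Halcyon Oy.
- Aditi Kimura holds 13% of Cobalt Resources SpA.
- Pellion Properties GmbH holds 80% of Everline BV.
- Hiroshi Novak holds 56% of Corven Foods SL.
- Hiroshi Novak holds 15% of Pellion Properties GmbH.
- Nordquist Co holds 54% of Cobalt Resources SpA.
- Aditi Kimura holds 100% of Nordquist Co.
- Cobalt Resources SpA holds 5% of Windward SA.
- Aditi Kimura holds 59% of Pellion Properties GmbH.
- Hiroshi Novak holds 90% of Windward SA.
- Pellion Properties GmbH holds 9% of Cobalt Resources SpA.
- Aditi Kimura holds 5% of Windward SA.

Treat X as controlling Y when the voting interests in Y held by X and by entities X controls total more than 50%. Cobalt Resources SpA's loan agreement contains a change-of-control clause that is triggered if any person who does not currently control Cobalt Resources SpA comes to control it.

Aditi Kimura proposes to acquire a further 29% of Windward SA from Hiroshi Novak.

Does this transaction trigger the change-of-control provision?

The purchase adds only to Aditi's holdings (Hiroshi's stake shrinks), so Aditi is the only person who could newly come to control Cobalt.
Aditi holds 59% of Pellion, so Aditi controls Pellion.
Aditi holds 100% of Nordquist, so Aditi controls Nordquist.
Nordquist and Aditi and Pellion together hold 54% + 13% + 9% = 76% of Cobalt, so Aditi controls Cobalt.
So Aditi already controls Cobalt before the transaction.
After the purchase, Aditi's direct stake in Windward rises to 5% + 29% = 34%, and Hiroshi's stake falls to 61%.
Aditi controlled Cobalt already, so this is not a new person acquiring control; every other person's position is unchanged or reduced.
No new person acquires control, so the clause is not triggered.

No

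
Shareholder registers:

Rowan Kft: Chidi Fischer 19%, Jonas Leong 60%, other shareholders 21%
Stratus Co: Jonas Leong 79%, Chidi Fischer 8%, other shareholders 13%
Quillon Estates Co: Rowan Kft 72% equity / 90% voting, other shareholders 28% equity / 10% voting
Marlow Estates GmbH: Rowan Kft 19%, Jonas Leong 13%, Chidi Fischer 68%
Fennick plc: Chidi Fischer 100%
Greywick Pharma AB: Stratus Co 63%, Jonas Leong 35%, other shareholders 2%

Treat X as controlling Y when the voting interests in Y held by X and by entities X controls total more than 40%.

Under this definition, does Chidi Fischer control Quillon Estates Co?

No

Chidi holds 68% of Marlow, so Chidi controls Marlow.
Chidi holds 100% of Fennick, so Chidi controls Fennick.
Neither Chidi nor any entity Chidi controls holds any voting interest in Quillon.
So Chidi does not control Quillon.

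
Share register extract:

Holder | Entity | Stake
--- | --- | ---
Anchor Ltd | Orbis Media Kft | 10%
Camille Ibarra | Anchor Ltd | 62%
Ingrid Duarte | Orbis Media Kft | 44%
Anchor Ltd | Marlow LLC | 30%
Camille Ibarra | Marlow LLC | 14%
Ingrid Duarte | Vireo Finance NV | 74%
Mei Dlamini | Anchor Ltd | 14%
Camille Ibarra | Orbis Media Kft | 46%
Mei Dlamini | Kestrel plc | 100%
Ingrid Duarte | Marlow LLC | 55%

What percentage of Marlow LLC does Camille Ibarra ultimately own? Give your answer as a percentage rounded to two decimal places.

Camille reaches Marlow along 2 paths.
Via Anchor: 62% × 30% = 18.6%.
Direct stake: 14% = 14%.
Total: 18.6% + 14% = 32.6%.
Rounded: 32.60%.

32.60%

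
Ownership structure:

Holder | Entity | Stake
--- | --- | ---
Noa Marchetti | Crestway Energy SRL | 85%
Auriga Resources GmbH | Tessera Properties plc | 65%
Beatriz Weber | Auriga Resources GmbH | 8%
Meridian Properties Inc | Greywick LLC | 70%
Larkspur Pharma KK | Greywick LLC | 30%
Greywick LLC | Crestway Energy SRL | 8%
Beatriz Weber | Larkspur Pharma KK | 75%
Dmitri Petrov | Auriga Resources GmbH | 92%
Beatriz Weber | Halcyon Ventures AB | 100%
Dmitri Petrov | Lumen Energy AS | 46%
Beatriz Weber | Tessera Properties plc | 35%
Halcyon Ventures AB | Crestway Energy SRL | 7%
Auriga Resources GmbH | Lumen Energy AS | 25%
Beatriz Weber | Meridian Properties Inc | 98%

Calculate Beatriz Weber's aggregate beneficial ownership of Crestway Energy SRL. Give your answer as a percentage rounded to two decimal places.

14.29%

Beatriz reaches Crestway along 3 paths.
Via Halcyon: 100% × 7% = 7%.
Via Meridian → Greywick: 98% × 70% × 8% = 5.488%.
Via Larkspur → Greywick: 75% × 30% × 8% = 1.8%.
Total: 7% + 5.488% + 1.8% = 14.288%.
Rounded: 14.29%.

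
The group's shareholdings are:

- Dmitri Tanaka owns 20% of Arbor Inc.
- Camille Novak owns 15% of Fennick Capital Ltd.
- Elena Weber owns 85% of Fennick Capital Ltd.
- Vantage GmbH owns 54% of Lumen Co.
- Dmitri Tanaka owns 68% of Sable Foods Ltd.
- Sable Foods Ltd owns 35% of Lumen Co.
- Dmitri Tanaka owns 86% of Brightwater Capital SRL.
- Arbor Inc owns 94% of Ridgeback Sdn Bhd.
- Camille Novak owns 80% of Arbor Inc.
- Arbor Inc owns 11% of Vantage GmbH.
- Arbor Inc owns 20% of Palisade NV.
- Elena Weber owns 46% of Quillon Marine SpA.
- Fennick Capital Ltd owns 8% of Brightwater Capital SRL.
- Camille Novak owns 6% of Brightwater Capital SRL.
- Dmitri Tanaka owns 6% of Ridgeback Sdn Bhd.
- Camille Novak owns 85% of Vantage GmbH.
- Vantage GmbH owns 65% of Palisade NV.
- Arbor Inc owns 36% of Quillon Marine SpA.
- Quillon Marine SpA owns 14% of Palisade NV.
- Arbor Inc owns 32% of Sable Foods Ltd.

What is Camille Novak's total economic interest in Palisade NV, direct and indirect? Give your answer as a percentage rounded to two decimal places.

Camille reaches Palisade along 4 paths.
Via Arbor: 80% × 20% = 16%.
Via Arbor → Quillon: 80% × 36% × 14% = 4.032%.
Via Arbor → Vantage: 80% × 11% × 65% = 5.72%.
Via Vantage: 85% × 65% = 55.25%.
Total: 16% + 4.032% + 5.72% + 55.25% = 81.002%.
Rounded: 81.00%.

81.00%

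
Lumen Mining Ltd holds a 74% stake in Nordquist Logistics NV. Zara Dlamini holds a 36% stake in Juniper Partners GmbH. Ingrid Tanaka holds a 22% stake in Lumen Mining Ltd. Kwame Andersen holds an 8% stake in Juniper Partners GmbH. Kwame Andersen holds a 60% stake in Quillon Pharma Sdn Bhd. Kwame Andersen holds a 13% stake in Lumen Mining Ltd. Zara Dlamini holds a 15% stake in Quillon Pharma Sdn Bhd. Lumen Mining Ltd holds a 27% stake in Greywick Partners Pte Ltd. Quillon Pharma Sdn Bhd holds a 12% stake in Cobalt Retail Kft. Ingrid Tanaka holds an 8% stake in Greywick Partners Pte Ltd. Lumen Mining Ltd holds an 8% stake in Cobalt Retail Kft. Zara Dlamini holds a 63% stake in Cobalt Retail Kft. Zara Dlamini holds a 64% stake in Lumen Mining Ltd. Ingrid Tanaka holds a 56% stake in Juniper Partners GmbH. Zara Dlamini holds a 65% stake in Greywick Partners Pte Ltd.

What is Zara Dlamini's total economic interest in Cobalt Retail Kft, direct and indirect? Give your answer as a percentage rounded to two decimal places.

69.92%

Zara reaches Cobalt along 3 paths.
Via Lumen: 64% × 8% = 5.12%.
Direct stake: 63% = 63%.
Via Quillon: 15% × 12% = 1.8%.
Total: 5.12% + 63% + 1.8% = 69.92%.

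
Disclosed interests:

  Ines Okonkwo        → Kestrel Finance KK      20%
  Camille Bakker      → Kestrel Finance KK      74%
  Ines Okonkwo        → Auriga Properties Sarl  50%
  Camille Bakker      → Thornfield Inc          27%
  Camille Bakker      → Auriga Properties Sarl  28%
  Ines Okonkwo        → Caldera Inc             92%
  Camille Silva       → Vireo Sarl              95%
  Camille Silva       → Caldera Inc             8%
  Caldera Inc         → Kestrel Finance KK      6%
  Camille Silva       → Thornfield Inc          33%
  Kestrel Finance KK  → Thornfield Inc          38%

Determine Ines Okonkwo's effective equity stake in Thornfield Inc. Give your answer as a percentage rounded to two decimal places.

Ines reaches Thornfield along 2 paths.
Via Caldera → Kestrel: 92% × 6% × 38% = 2.0976%.
Via Kestrel: 20% × 38% = 7.6%.
Total: 2.0976% + 7.6% = 9.6976%.
Rounded: 9.70%.

9.70%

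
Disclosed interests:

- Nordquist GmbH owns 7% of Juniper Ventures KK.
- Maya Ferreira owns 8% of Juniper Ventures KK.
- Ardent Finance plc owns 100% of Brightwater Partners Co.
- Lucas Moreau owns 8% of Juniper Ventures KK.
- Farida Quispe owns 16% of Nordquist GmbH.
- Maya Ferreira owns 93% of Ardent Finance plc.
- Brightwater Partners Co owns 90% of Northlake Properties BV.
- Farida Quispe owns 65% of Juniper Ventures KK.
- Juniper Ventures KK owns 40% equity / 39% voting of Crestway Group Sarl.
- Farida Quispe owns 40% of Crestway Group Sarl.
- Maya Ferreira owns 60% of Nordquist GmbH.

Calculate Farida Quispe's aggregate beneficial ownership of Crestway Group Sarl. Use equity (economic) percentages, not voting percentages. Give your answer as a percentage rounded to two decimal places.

66.45%

Farida reaches Crestway along 3 paths.
Via Juniper: 65% × 40% = 26%.
Via Nordquist → Juniper: 16% × 7% × 40% = 0.448%.
Direct stake: 40% = 40%.
Total: 26% + 0.448% + 40% = 66.448%.
Rounded: 66.45%.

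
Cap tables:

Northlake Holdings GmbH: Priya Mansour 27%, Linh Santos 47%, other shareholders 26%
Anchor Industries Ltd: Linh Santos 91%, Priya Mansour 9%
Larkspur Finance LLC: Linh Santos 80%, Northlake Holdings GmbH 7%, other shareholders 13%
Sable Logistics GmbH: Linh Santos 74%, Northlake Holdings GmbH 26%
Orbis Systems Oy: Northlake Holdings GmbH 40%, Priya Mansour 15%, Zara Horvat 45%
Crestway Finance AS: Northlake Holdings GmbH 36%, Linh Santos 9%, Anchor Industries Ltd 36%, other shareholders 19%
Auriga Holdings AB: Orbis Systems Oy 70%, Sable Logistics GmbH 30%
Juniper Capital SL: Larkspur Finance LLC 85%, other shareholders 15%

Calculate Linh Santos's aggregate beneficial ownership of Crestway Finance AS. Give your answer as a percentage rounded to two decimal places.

58.68%

Linh reaches Crestway along 3 paths.
Via Northlake: 47% × 36% = 16.92%.
Direct stake: 9% = 9%.
Via Anchor: 91% × 36% = 32.76%.
Total: 16.92% + 9% + 32.76% = 58.68%.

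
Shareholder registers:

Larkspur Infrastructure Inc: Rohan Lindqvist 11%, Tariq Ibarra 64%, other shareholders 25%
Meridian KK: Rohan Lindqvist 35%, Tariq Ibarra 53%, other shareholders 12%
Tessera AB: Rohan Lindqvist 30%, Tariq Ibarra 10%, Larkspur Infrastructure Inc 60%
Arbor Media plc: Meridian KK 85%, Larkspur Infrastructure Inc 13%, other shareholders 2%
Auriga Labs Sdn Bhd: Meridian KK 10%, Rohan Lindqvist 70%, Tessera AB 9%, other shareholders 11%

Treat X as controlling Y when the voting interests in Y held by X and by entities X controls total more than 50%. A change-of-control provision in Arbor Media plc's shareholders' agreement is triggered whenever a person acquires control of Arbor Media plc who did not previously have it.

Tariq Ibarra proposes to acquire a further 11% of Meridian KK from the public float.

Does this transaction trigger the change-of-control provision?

The purchase changes only Tariq's holdings, so Tariq is the only person who could newly come to control Arbor.
Tariq holds 64% of Larkspur, so Tariq controls Larkspur.
Tariq holds 53% of Meridian, so Tariq controls Meridian.
Meridian and Larkspur together hold 85% + 13% = 98% of Arbor, so Tariq controls Arbor.
So Tariq already controls Arbor before the transaction.
After the purchase, Tariq's direct stake in Meridian rises to 53% + 11% = 64%.
Tariq controlled Arbor already, so this is not a new person acquiring control; every other person's position is unchanged or reduced.
No new person acquires control, so the clause is not triggered.

No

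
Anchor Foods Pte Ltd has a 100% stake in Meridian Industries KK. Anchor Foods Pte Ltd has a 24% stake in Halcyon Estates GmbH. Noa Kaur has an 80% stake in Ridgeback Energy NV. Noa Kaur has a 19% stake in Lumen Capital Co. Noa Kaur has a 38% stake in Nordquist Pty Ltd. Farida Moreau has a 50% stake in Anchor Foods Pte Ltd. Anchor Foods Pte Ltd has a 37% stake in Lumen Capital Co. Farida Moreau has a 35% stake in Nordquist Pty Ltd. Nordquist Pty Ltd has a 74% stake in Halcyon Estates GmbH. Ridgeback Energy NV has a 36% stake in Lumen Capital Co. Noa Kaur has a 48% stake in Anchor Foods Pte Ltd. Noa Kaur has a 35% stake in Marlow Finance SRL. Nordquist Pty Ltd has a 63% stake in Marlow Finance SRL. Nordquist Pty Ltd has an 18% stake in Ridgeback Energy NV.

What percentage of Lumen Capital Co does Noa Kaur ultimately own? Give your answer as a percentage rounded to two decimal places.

68.02%

Noa reaches Lumen along 4 paths.
Via Ridgeback: 80% × 36% = 28.8%.
Via Nordquist → Ridgeback: 38% × 18% × 36% = 2.4624%.
Direct stake: 19% = 19%.
Via Anchor: 48% × 37% = 17.76%.
Total: 28.8% + 2.4624% + 19% + 17.76% = 68.0224%.
Rounded: 68.02%.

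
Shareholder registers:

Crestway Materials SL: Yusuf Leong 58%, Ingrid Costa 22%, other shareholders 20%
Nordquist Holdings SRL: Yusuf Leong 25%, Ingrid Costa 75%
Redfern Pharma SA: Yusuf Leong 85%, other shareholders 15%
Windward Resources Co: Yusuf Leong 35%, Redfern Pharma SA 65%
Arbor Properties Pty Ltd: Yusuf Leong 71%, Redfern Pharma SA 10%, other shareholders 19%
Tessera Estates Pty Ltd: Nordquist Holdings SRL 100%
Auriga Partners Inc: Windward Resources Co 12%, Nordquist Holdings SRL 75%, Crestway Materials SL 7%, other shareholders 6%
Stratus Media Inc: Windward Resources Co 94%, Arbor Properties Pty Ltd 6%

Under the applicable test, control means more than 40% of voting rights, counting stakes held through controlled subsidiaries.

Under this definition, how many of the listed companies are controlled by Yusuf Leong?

5

Yusuf holds 58% of Crestway, so Yusuf controls Crestway.
Yusuf holds 85% of Redfern, so Yusuf controls Redfern.
Yusuf and Redfern together hold 35% + 65% = 100% of Windward, so Yusuf controls Windward.
Yusuf and Redfern together hold 71% + 10% = 81% of Arbor, so Yusuf controls Arbor.
Windward and Arbor together hold 94% + 6% = 100% of Stratus, so Yusuf controls Stratus.
No other company's threshold is met.
Yusuf controls 5 companies.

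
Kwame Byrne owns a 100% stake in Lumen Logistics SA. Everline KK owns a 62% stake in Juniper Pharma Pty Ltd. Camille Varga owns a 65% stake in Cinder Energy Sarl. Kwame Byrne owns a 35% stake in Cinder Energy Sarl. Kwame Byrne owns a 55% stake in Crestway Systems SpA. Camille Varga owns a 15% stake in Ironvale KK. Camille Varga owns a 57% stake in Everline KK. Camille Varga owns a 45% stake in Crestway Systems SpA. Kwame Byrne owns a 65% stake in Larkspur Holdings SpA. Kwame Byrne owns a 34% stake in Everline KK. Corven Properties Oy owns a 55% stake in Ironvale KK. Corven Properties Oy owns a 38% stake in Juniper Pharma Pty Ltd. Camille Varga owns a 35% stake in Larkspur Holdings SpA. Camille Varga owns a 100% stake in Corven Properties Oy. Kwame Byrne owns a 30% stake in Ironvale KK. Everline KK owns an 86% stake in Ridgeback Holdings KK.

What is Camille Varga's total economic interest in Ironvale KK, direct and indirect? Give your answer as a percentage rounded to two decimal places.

Camille reaches Ironvale along 2 paths.
Via Corven: 100% × 55% = 55%.
Direct stake: 15% = 15%.
Total: 55% + 15% = 70%.
Rounded: 70.00%.

70.00%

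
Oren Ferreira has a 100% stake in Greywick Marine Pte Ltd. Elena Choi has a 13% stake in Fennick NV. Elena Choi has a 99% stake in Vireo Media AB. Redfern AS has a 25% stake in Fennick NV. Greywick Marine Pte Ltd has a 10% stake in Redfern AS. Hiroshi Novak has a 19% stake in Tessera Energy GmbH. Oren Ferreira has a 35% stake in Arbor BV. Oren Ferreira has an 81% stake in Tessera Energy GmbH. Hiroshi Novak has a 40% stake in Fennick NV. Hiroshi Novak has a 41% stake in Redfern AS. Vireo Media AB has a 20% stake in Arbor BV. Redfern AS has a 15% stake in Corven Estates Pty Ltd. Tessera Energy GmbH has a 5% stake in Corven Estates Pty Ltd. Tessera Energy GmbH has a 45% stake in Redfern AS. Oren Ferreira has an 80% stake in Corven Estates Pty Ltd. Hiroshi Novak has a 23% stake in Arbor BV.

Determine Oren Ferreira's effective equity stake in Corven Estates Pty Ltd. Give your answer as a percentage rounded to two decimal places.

91.02%

Oren reaches Corven along 4 paths.
Via Tessera: 81% × 5% = 4.05%.
Direct stake: 80% = 80%.
Via Greywick → Redfern: 100% × 10% × 15% = 1.5%.
Via Tessera → Redfern: 81% × 45% × 15% = 5.4675%.
Total: 4.05% + 80% + 1.5% + 5.4675% = 91.0175%.
Rounded: 91.02%.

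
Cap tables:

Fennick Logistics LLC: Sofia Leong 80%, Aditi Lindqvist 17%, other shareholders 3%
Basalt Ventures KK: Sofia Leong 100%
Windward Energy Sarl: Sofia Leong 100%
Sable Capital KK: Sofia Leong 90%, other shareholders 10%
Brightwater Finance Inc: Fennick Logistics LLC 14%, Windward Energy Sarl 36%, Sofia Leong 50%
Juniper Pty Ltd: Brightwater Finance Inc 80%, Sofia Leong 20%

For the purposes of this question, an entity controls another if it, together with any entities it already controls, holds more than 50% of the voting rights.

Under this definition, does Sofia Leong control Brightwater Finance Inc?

Sofia holds 80% of Fennick, so Sofia controls Fennick.
Sofia holds 100% of Windward, so Sofia controls Windward.
Fennick and Windward and Sofia together hold 14% + 36% + 50% = 100% of Brightwater, so Sofia controls Brightwater.

Yes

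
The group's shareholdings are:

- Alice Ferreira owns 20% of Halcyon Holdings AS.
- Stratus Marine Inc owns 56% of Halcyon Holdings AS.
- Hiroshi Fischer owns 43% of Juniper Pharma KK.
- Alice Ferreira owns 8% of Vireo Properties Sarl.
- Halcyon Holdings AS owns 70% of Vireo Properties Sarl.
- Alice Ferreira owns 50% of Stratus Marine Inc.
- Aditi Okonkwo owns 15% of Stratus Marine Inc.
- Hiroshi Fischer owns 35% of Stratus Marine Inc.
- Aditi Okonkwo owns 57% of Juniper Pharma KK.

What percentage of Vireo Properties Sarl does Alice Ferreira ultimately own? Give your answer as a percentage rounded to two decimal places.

Alice reaches Vireo along 3 paths.
Via Stratus → Halcyon: 50% × 56% × 70% = 19.6%.
Via Halcyon: 20% × 70% = 14%.
Direct stake: 8% = 8%.
Total: 19.6% + 14% + 8% = 41.6%.
Rounded: 41.60%.

41.60%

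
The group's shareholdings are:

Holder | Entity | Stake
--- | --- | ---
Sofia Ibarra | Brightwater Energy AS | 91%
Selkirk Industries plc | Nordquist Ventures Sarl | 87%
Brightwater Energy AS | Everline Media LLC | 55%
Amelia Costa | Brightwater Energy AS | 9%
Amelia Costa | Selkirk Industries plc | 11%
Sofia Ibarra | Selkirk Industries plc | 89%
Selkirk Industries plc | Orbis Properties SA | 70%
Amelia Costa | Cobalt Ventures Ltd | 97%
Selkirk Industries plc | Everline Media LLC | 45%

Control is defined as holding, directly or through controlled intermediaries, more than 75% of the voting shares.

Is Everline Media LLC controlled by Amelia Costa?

No

Amelia holds 97% of Cobalt, so Amelia controls Cobalt.
Neither Amelia nor any entity Amelia controls holds any voting interest in Everline.
So Amelia does not control Everline.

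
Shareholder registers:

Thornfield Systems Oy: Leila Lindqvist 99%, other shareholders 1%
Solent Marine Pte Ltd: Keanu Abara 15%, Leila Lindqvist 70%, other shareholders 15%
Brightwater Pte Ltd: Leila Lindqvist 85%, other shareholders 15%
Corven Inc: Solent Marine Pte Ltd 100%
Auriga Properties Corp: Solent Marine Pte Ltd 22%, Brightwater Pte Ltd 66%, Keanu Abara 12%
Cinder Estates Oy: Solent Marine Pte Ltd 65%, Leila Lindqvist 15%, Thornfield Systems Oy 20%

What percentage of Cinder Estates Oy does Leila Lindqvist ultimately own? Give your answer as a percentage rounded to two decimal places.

80.30%

Leila reaches Cinder along 3 paths.
Via Solent: 70% × 65% = 45.5%.
Direct stake: 15% = 15%.
Via Thornfield: 99% × 20% = 19.8%.
Total: 45.5% + 15% + 19.8% = 80.3%.
Rounded: 80.30%.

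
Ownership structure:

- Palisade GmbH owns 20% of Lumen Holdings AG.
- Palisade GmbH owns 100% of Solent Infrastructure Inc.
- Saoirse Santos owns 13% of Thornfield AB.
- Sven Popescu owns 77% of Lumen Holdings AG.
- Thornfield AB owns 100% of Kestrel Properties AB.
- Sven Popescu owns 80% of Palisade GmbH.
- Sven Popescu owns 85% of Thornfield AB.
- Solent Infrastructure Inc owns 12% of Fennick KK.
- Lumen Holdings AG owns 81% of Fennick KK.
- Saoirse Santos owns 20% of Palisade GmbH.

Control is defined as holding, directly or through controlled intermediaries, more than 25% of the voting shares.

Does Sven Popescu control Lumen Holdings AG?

Yes

Sven holds 80% of Palisade, so Sven controls Palisade.
Sven and Palisade together hold 77% + 20% = 97% of Lumen, so Sven controls Lumen.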